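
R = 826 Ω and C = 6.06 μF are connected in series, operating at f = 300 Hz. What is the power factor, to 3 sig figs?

ω = 2πf = 1885 rad/s
X_C = 1/(ωC) = 87.5 Ω
Z = 826 − j87.5 Ω
|Z| = √(826² + 87.5²) = 831 Ω
∠Z = arctan(-87.5/826) = -6.05°
cos φ = cos(-6.05°) = 0.994

0.994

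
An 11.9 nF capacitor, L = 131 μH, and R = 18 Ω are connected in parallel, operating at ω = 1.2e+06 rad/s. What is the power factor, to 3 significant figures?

X_L = ωL = 157 Ω
X_C = 1/(ωC) = 70.0 Ω
Parallel: admittances add. Y = 1/R + 1/(jωL) + jωC
Y = (0.0556 + j0.00792) S
|Y| = 0.0561 S → |Z| = 1/|Y| = 17.8 Ω, ∠Z = −∠Y = -8.11°
cos φ = cos(-8.11°) = 0.990

0.990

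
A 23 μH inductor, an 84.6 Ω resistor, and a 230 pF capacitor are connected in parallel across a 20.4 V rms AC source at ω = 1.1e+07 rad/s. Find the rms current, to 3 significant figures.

243 mA

X_L = ωL = 253 Ω
X_C = 1/(ωC) = 395 Ω
Parallel: admittances add. Y = 1/R + 1/(jωL) + jωC
Y = (0.0118 − j0.00142) S
|Y| = 0.0119 S → |Z| = 1/|Y| = 84.0 Ω, ∠Z = −∠Y = 6.86°
I = V/|Z| = 20.4/84.0 = 243 mA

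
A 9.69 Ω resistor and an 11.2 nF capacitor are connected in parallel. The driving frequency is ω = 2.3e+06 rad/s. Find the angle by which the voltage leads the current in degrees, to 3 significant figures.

-14.0°

X_C = 1/(ωC) = 38.8 Ω
Parallel: admittances add. Y = 1/R + jωC
Y = (0.103 + j0.0258) S
|Y| = 0.106 S → |Z| = 1/|Y| = 9.40 Ω, ∠Z = −∠Y = -14.0°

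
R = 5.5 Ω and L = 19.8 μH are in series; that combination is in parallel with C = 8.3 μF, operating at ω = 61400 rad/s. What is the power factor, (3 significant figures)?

X_L = ωL = 1.22 Ω
X_C = 1/(ωC) = 1.96 Ω
Branch 1 (R+jX_L): Z₁ = 5.50 + j1.22 Ω, |Z₁| = 5.63 Ω
Branch 2 (−jX_C): Z₂ = −j1.96 Ω
Parallel: Z = Z₁Z₂/(Z₁+Z₂), |Z| = 1.99 Ω, ∠Z = -69.8°
cos φ = cos(-69.8°) = 0.345

0.345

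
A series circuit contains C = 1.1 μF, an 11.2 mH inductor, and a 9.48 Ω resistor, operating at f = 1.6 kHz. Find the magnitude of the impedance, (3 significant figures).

24.1 Ω

ω = 2πf = 10050 rad/s
X_L = ωL = 113 Ω
X_C = 1/(ωC) = 90.4 Ω
Net reactance X = X_L − X_C = 22.2 Ω
Z = 9.48 + j22.2 Ω
|Z| = √(9.48² + 22.2²) = 24.1 Ω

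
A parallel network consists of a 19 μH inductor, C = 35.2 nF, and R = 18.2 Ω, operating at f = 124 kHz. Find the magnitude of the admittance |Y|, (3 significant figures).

68.0 mS

ω = 2πf = 779100 rad/s
X_L = ωL = 14.8 Ω
X_C = 1/(ωC) = 36.5 Ω
Parallel: admittances add. Y = 1/R + 1/(jωL) + jωC
Y = (0.0549 − j0.0401) S
|Y| = 0.0680 S → |Z| = 1/|Y| = 14.7 Ω, ∠Z = −∠Y = 36.1°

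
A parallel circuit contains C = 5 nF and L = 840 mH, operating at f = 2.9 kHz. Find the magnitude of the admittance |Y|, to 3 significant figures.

ω = 2πf = 18220 rad/s
X_L = ωL = 15300 Ω
X_C = 1/(ωC) = 11000 Ω
Parallel: admittances add. Y = 1/(jωL) + jωC
Y = (0 + j2.58e-05) S
|Y| = 2.58e-05 S → |Z| = 1/|Y| = 38800 Ω, ∠Z = −∠Y = -90.0°

25.8 μS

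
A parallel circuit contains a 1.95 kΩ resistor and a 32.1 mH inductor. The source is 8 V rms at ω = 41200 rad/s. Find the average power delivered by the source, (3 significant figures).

X_L = ωL = 1320 Ω
Parallel: admittances add. Y = 1/R + 1/(jωL)
Y = (0.000513 − j0.000756) S
|Y| = 0.000914 S → |Z| = 1/|Y| = 1090 Ω, ∠Z = −∠Y = 55.9°
I = V/|Z| = 7.31 mA
P = VI cos φ = 8 × 0.00731 × cos(55.9°) = 32.8 mW

32.8 mW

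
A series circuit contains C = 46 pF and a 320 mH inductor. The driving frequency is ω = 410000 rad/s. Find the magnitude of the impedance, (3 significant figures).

X_L = ωL = 131000 Ω
X_C = 1/(ωC) = 53000 Ω
Net reactance X = X_L − X_C = 78200 Ω
Z = j78200 Ω
|Z| = √(0² + 78200²) = 78200 Ω

78200 Ω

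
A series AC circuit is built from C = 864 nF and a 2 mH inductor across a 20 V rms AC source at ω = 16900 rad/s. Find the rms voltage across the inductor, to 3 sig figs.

19.5 V

X_L = ωL = 33.8 Ω
X_C = 1/(ωC) = 68.5 Ω
Net reactance X = X_L − X_C = -34.7 Ω
Z = − j34.7 Ω
|Z| = √(0² + 34.7²) = 34.7 Ω
I = V/|Z| = 577 mA
V_L = I·|Z_L| = 0.577 × 33.8 = 19.5 V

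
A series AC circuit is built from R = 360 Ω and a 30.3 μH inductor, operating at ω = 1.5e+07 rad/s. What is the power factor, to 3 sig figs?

0.621

X_L = ωL = 454 Ω
Z = 360 + j454 Ω
|Z| = √(360² + 454²) = 580 Ω
∠Z = arctan(454/360) = 51.6°
cos φ = cos(51.6°) = 0.621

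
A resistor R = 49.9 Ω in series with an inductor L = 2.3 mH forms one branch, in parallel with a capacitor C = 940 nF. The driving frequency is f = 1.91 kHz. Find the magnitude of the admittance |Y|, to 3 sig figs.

15.6 mS

ω = 2πf = 12000 rad/s
X_L = ωL = 27.6 Ω
X_C = 1/(ωC) = 88.6 Ω
Branch 1 (R+jX_L): Z₁ = 49.9 + j27.6 Ω, |Z₁| = 57.0 Ω
Branch 2 (−jX_C): Z₂ = −j88.6 Ω
Parallel: Z = Z₁Z₂/(Z₁+Z₂), |Z| = 64.1 Ω, ∠Z = -10.3°
|Y| = 1/|Z| = 15.6 mS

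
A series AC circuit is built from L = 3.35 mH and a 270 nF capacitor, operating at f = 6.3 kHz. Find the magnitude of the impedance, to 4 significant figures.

ω = 2πf = 39580 rad/s
X_L = ωL = 132.6 Ω
X_C = 1/(ωC) = 93.57 Ω
Net reactance X = X_L − X_C = 39.04 Ω
Z = j39.04 Ω
|Z| = √(0² + 39.04²) = 39.04 Ω

39.04 Ω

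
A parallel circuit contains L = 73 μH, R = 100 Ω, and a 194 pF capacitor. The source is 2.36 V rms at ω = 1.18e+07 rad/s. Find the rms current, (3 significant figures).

X_L = ωL = 861 Ω
X_C = 1/(ωC) = 437 Ω
Parallel: admittances add. Y = 1/R + 1/(jωL) + jωC
Y = (0.0100 + j0.00113) S
|Y| = 0.0101 S → |Z| = 1/|Y| = 99.4 Ω, ∠Z = −∠Y = -6.44°
I = V/|Z| = 2.36/99.4 = 23.7 mA

23.7 mA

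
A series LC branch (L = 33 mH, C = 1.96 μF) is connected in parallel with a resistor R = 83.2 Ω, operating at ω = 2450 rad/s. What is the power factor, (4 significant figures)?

X_L = ωL = 80.85 Ω
X_C = 1/(ωC) = 208.2 Ω
Branch 1: Z₁ = R = 83.20 Ω
Branch 2 (series LC): Z₂ = j(X_L − X_C) = −j127.4 Ω
Parallel: Z = Z₁Z₂/(Z₁+Z₂), |Z| = 69.66 Ω, ∠Z = -33.15°
cos φ = cos(-33.15°) = 0.8373

0.8373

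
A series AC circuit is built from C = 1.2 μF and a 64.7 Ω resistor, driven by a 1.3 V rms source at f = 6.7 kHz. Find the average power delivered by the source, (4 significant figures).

23.88 mW

ω = 2πf = 42100 rad/s
X_C = 1/(ωC) = 19.80 Ω
Z = 64.70 − j19.80 Ω
|Z| = √(64.70² + 19.80²) = 67.66 Ω
∠Z = arctan(-19.80/64.70) = -17.01°
I = V/|Z| = 19.21 mA
P = VI cos φ = 1.3 × 0.01921 × cos(-17.01°) = 23.88 mW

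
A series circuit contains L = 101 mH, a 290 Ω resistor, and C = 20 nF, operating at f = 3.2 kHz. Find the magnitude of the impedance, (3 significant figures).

540 Ω

ω = 2πf = 20110 rad/s
X_L = ωL = 2030 Ω
X_C = 1/(ωC) = 2490 Ω
Net reactance X = X_L − X_C = -456 Ω
Z = 290 − j456 Ω
|Z| = √(290² + 456²) = 540 Ω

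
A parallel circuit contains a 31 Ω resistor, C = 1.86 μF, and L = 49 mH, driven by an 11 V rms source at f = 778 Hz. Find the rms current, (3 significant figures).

ω = 2πf = 4888 rad/s
X_L = ωL = 240 Ω
X_C = 1/(ωC) = 110 Ω
Parallel: admittances add. Y = 1/R + 1/(jωL) + jωC
Y = (0.0323 + j0.00492) S
|Y| = 0.0326 S → |Z| = 1/|Y| = 30.6 Ω, ∠Z = −∠Y = -8.67°
I = V/|Z| = 11/30.6 = 359 mA

359 mA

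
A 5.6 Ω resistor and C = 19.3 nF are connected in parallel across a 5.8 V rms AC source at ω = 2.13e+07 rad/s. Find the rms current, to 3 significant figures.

2.60 A

X_C = 1/(ωC) = 2.43 Ω
Parallel: admittances add. Y = 1/R + jωC
Y = (0.179 + j0.411) S
|Y| = 0.448 S → |Z| = 1/|Y| = 2.23 Ω, ∠Z = −∠Y = -66.5°
I = V/|Z| = 5.8/2.23 = 2.60 A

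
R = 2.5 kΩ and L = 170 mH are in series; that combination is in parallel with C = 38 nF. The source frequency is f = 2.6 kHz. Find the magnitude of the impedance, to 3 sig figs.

ω = 2πf = 16340 rad/s
X_L = ωL = 2780 Ω
X_C = 1/(ωC) = 1610 Ω
Branch 1 (R+jX_L): Z₁ = 2500 + j2780 Ω, |Z₁| = 3740 Ω
Branch 2 (−jX_C): Z₂ = −j1610 Ω
Parallel: Z = Z₁Z₂/(Z₁+Z₂), |Z| = 2180 Ω, ∠Z = -67.0°

2180 Ω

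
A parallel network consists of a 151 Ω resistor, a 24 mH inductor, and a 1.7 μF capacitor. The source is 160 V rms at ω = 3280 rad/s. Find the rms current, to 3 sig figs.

X_L = ωL = 78.7 Ω
X_C = 1/(ωC) = 179 Ω
Parallel: admittances add. Y = 1/R + 1/(jωL) + jωC
Y = (0.00662 − j0.00713) S
|Y| = 0.00973 S → |Z| = 1/|Y| = 103 Ω, ∠Z = −∠Y = 47.1°
I = V/|Z| = 160/103 = 1.56 A

1.56 A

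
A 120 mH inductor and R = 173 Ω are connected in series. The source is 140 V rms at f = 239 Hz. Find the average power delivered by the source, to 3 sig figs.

ω = 2πf = 1502 rad/s
X_L = ωL = 180 Ω
Z = 173 + j180 Ω
|Z| = √(173² + 180²) = 250 Ω
∠Z = arctan(180/173) = 46.2°
I = V/|Z| = 560 mA
P = VI cos φ = 140 × 0.560 × cos(46.2°) = 54.3 W

54.3 W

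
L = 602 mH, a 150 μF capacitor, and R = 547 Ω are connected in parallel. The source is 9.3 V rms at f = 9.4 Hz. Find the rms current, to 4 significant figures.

ω = 2πf = 59.06 rad/s
X_L = ωL = 35.56 Ω
X_C = 1/(ωC) = 112.9 Ω
Parallel: admittances add. Y = 1/R + 1/(jωL) + jωC
Y = (0.001828 − j0.01927) S
|Y| = 0.01935 S → |Z| = 1/|Y| = 51.67 Ω, ∠Z = −∠Y = 84.58°
I = V/|Z| = 9.3/51.67 = 180.0 mA

180.0 mA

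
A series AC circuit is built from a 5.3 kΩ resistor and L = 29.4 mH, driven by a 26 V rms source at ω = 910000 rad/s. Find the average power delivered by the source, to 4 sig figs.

X_L = ωL = 26750 Ω
Z = 5300 + j26750 Ω
|Z| = √(5300² + 26750²) = 27270 Ω
∠Z = arctan(26750/5300) = 78.79°
I = V/|Z| = 953.3 μA
P = VI cos φ = 26 × 0.0009533 × cos(78.79°) = 4.816 mW

4.816 mW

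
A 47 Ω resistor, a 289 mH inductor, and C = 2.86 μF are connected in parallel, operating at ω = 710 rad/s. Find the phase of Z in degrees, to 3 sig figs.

X_L = ωL = 205 Ω
X_C = 1/(ωC) = 492 Ω
Parallel: admittances add. Y = 1/R + 1/(jωL) + jωC
Y = (0.0213 − j0.00284) S
|Y| = 0.0215 S → |Z| = 1/|Y| = 46.6 Ω, ∠Z = −∠Y = 7.61°

7.61°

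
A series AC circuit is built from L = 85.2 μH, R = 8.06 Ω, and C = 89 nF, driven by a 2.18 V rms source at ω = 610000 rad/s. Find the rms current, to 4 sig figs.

63.18 mA

X_L = ωL = 51.97 Ω
X_C = 1/(ωC) = 18.42 Ω
Net reactance X = X_L − X_C = 33.55 Ω
Z = 8.060 + j33.55 Ω
|Z| = √(8.060² + 33.55²) = 34.51 Ω
I = V/|Z| = 2.18/34.51 = 63.18 mA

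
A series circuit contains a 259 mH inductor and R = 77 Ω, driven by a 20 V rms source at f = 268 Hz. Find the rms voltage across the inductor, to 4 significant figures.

ω = 2πf = 1684 rad/s
X_L = ωL = 436.1 Ω
Z = 77.00 + j436.1 Ω
|Z| = √(77.00² + 436.1²) = 442.9 Ω
I = V/|Z| = 45.16 mA
V_L = I·|Z_L| = 0.04516 × 436.1 = 19.70 V

19.70 V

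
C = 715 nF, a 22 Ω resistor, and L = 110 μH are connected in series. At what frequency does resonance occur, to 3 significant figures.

ω₀ = 1/√(LC) = 1/√(0.00011 × 7.15e-07) = 112800 rad/s
f₀ = ω₀/(2π) = 17.9 kHz

17.9 kHz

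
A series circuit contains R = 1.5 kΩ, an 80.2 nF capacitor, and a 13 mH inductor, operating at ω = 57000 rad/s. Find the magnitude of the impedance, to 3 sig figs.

X_L = ωL = 741 Ω
X_C = 1/(ωC) = 219 Ω
Net reactance X = X_L − X_C = 522 Ω
Z = 1500 + j522 Ω
|Z| = √(1500² + 522²) = 1590 Ω

1590 Ω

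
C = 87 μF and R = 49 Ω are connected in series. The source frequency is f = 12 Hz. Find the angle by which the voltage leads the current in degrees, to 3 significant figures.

ω = 2πf = 75.40 rad/s
X_C = 1/(ωC) = 152 Ω
Z = 49.0 − j152 Ω
|Z| = √(49.0² + 152²) = 160 Ω
∠Z = arctan(-152/49.0) = -72.2°

-72.2°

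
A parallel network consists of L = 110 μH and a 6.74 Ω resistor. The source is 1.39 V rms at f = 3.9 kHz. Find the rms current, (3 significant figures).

ω = 2πf = 24500 rad/s
X_L = ωL = 2.70 Ω
Parallel: admittances add. Y = 1/R + 1/(jωL)
Y = (0.148 − j0.371) S
|Y| = 0.400 S → |Z| = 1/|Y| = 2.50 Ω, ∠Z = −∠Y = 68.2°
I = V/|Z| = 1.39/2.50 = 555 mA

555 mA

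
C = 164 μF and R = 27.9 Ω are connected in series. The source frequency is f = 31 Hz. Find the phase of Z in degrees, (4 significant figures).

-48.29°

ω = 2πf = 194.8 rad/s
X_C = 1/(ωC) = 31.31 Ω
Z = 27.90 − j31.31 Ω
|Z| = √(27.90² + 31.31²) = 41.93 Ω
∠Z = arctan(-31.31/27.90) = -48.29°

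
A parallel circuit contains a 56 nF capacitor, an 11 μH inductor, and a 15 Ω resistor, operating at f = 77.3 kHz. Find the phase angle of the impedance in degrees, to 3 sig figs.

67.4°

ω = 2πf = 485700 rad/s
X_L = ωL = 5.34 Ω
X_C = 1/(ωC) = 36.8 Ω
Parallel: admittances add. Y = 1/R + 1/(jωL) + jωC
Y = (0.0667 − j0.160) S
|Y| = 0.173 S → |Z| = 1/|Y| = 5.77 Ω, ∠Z = −∠Y = 67.4°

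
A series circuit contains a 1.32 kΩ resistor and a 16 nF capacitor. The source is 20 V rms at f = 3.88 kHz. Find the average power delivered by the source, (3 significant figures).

63.5 mW

ω = 2πf = 24380 rad/s
X_C = 1/(ωC) = 2560 Ω
Z = 1320 − j2560 Ω
|Z| = √(1320² + 2560²) = 2880 Ω
∠Z = arctan(-2560/1320) = -62.8°
I = V/|Z| = 6.94 mA
P = VI cos φ = 20 × 0.00694 × cos(-62.8°) = 63.5 mW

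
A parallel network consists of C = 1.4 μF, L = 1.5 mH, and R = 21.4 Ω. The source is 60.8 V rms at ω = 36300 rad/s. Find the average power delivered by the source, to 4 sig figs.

172.7 W

X_L = ωL = 54.45 Ω
X_C = 1/(ωC) = 19.68 Ω
Parallel: admittances add. Y = 1/R + 1/(jωL) + jωC
Y = (0.04673 + j0.03245) S
|Y| = 0.05689 S → |Z| = 1/|Y| = 17.58 Ω, ∠Z = −∠Y = -34.78°
I = V/|Z| = 3.459 A
P = VI cos φ = 60.8 × 3.459 × cos(-34.78°) = 172.7 W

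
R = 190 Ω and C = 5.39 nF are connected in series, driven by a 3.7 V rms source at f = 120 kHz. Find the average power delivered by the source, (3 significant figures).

ω = 2πf = 754000 rad/s
X_C = 1/(ωC) = 246 Ω
Z = 190 − j246 Ω
|Z| = √(190² + 246²) = 311 Ω
∠Z = arctan(-246/190) = -52.3°
I = V/|Z| = 11.9 mA
P = VI cos φ = 3.7 × 0.0119 × cos(-52.3°) = 26.9 mW

26.9 mW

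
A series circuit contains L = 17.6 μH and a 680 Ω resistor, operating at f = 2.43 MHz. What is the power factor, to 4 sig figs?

0.9300

ω = 2πf = 1.527e+07 rad/s
X_L = ωL = 268.7 Ω
Z = 680.0 + j268.7 Ω
|Z| = √(680.0² + 268.7²) = 731.2 Ω
∠Z = arctan(268.7/680.0) = 21.56°
cos φ = cos(21.56°) = 0.9300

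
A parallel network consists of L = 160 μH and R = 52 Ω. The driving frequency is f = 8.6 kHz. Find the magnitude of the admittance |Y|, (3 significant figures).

117 mS

ω = 2πf = 54040 rad/s
X_L = ωL = 8.65 Ω
Parallel: admittances add. Y = 1/R + 1/(jωL)
Y = (0.0192 − j0.116) S
|Y| = 0.117 S → |Z| = 1/|Y| = 8.53 Ω, ∠Z = −∠Y = 80.6°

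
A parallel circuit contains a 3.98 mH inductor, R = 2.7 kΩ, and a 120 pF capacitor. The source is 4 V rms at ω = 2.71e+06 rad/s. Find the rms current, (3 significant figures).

1.75 mA

X_L = ωL = 10800 Ω
X_C = 1/(ωC) = 3080 Ω
Parallel: admittances add. Y = 1/R + 1/(jωL) + jωC
Y = (0.000370 + j0.000232) S
|Y| = 0.000437 S → |Z| = 1/|Y| = 2290 Ω, ∠Z = −∠Y = -32.1°
I = V/|Z| = 4/2290 = 1.75 mA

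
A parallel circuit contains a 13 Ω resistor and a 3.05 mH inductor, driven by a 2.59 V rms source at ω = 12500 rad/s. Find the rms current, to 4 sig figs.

210.5 mA

X_L = ωL = 38.12 Ω
Parallel: admittances add. Y = 1/R + 1/(jωL)
Y = (0.07692 − j0.02623) S
|Y| = 0.08127 S → |Z| = 1/|Y| = 12.30 Ω, ∠Z = −∠Y = 18.83°
I = V/|Z| = 2.59/12.30 = 210.5 mA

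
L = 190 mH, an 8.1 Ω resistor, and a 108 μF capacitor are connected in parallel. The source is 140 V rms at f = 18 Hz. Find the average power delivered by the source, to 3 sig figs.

2.42 kW

ω = 2πf = 113.1 rad/s
X_L = ωL = 21.5 Ω
X_C = 1/(ωC) = 81.9 Ω
Parallel: admittances add. Y = 1/R + 1/(jωL) + jωC
Y = (0.123 − j0.0343) S
|Y| = 0.128 S → |Z| = 1/|Y| = 7.80 Ω, ∠Z = −∠Y = 15.5°
I = V/|Z| = 17.9 A
P = VI cos φ = 140 × 17.9 × cos(15.5°) = 2.42 kW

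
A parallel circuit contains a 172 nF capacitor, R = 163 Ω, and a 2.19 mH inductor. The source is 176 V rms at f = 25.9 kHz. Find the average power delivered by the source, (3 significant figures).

190 W

ω = 2πf = 162700 rad/s
X_L = ωL = 356 Ω
X_C = 1/(ωC) = 35.7 Ω
Parallel: admittances add. Y = 1/R + 1/(jωL) + jωC
Y = (0.00613 + j0.0252) S
|Y| = 0.0259 S → |Z| = 1/|Y| = 38.6 Ω, ∠Z = −∠Y = -76.3°
I = V/|Z| = 4.56 A
P = VI cos φ = 176 × 4.56 × cos(-76.3°) = 190 W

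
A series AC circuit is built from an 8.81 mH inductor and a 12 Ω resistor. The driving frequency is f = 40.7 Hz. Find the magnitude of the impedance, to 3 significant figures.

12.2 Ω

ω = 2πf = 255.7 rad/s
X_L = ωL = 2.25 Ω
Z = 12.0 + j2.25 Ω
|Z| = √(12.0² + 2.25²) = 12.2 Ω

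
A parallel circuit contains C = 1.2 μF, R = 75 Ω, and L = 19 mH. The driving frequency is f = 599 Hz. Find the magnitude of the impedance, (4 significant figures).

61.15 Ω

ω = 2πf = 3764 rad/s
X_L = ωL = 71.51 Ω
X_C = 1/(ωC) = 221.4 Ω
Parallel: admittances add. Y = 1/R + 1/(jωL) + jωC
Y = (0.01333 − j0.009468) S
|Y| = 0.01635 S → |Z| = 1/|Y| = 61.15 Ω, ∠Z = −∠Y = 35.38°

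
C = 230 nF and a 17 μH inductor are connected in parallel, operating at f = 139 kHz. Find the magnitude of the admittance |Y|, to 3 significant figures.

134 mS

ω = 2πf = 873400 rad/s
X_L = ωL = 14.8 Ω
X_C = 1/(ωC) = 4.98 Ω
Parallel: admittances add. Y = 1/(jωL) + jωC
Y = (0 + j0.134) S
|Y| = 0.134 S → |Z| = 1/|Y| = 7.49 Ω, ∠Z = −∠Y = -90.0°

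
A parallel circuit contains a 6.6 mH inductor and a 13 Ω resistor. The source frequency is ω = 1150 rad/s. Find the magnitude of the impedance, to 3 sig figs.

X_L = ωL = 7.59 Ω
Parallel: admittances add. Y = 1/R + 1/(jωL)
Y = (0.0769 − j0.132) S
|Y| = 0.153 S → |Z| = 1/|Y| = 6.55 Ω, ∠Z = −∠Y = 59.7°

6.55 Ω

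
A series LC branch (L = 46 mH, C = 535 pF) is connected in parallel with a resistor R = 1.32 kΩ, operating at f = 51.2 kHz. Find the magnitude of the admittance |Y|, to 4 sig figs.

ω = 2πf = 321700 rad/s
X_L = ωL = 14800 Ω
X_C = 1/(ωC) = 5810 Ω
Branch 1: Z₁ = R = 1320 Ω
Branch 2 (series LC): Z₂ = j(X_L − X_C) = j8988 Ω
Parallel: Z = Z₁Z₂/(Z₁+Z₂), |Z| = 1306 Ω, ∠Z = 8.355°
|Y| = 1/|Z| = 765.7 μS

765.7 μS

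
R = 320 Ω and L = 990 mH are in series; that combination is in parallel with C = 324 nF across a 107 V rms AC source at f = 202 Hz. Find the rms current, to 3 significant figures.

41.3 mA

ω = 2πf = 1269 rad/s
X_L = ωL = 1260 Ω
X_C = 1/(ωC) = 2430 Ω
Branch 1 (R+jX_L): Z₁ = 320 + j1260 Ω, |Z₁| = 1300 Ω
Branch 2 (−jX_C): Z₂ = −j2430 Ω
Parallel: Z = Z₁Z₂/(Z₁+Z₂), |Z| = 2590 Ω, ∠Z = 60.5°
I = V/|Z| = 107/2590 = 41.3 mA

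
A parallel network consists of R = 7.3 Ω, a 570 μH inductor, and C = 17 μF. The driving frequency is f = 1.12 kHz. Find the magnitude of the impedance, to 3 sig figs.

5.30 Ω

ω = 2πf = 7037 rad/s
X_L = ωL = 4.01 Ω
X_C = 1/(ωC) = 8.36 Ω
Parallel: admittances add. Y = 1/R + 1/(jωL) + jωC
Y = (0.137 − j0.130) S
|Y| = 0.189 S → |Z| = 1/|Y| = 5.30 Ω, ∠Z = −∠Y = 43.4°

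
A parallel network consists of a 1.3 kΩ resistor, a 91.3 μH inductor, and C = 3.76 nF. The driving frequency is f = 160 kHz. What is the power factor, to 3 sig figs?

ω = 2πf = 1.005e+06 rad/s
X_L = ωL = 91.8 Ω
X_C = 1/(ωC) = 265 Ω
Parallel: admittances add. Y = 1/R + 1/(jωL) + jωC
Y = (0.000769 − j0.00712) S
|Y| = 0.00716 S → |Z| = 1/|Y| = 140 Ω, ∠Z = −∠Y = 83.8°
cos φ = cos(83.8°) = 0.107

0.107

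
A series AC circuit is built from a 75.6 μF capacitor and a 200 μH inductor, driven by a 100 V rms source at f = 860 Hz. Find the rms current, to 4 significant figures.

73.14 A

ω = 2πf = 5404 rad/s
X_L = ωL = 1.081 Ω
X_C = 1/(ωC) = 2.448 Ω
Net reactance X = X_L − X_C = -1.367 Ω
Z = − j1.367 Ω
|Z| = √(0² + 1.367²) = 1.367 Ω
I = V/|Z| = 100/1.367 = 73.14 A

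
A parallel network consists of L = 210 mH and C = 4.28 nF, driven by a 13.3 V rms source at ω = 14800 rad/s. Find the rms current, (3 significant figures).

X_L = ωL = 3110 Ω
X_C = 1/(ωC) = 15800 Ω
Parallel: admittances add. Y = 1/(jωL) + jωC
Y = (0 − j0.000258) S
|Y| = 0.000258 S → |Z| = 1/|Y| = 3870 Ω, ∠Z = −∠Y = 90.0°
I = V/|Z| = 13.3/3870 = 3.44 mA

3.44 mA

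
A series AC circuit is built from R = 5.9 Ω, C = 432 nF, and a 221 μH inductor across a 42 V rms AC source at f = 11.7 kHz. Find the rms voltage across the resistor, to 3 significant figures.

15.2 V

ω = 2πf = 73510 rad/s
X_L = ωL = 16.2 Ω
X_C = 1/(ωC) = 31.5 Ω
Net reactance X = X_L − X_C = -15.2 Ω
Z = 5.90 − j15.2 Ω
|Z| = √(5.90² + 15.2²) = 16.3 Ω
I = V/|Z| = 2.57 A
V_R = I·|Z_R| = 2.57 × 5.90 = 15.2 V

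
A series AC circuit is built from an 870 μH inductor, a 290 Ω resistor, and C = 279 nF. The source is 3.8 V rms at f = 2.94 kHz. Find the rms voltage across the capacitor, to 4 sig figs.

ω = 2πf = 18470 rad/s
X_L = ωL = 16.07 Ω
X_C = 1/(ωC) = 194.0 Ω
Net reactance X = X_L − X_C = -178.0 Ω
Z = 290.0 − j178.0 Ω
|Z| = √(290.0² + 178.0²) = 340.2 Ω
I = V/|Z| = 11.17 mA
V_C = I·|Z_C| = 0.01117 × 194.0 = 2.167 V

2.167 V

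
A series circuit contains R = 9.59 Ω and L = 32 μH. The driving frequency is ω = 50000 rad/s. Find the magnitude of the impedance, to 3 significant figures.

9.72 Ω

X_L = ωL = 1.60 Ω
Z = 9.59 + j1.60 Ω
|Z| = √(9.59² + 1.60²) = 9.72 Ω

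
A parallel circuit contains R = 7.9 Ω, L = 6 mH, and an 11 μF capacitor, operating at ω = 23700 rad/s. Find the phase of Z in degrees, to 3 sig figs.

X_L = ωL = 142 Ω
X_C = 1/(ωC) = 3.84 Ω
Parallel: admittances add. Y = 1/R + 1/(jωL) + jωC
Y = (0.127 + j0.254) S
|Y| = 0.283 S → |Z| = 1/|Y| = 3.53 Ω, ∠Z = −∠Y = -63.5°

-63.5°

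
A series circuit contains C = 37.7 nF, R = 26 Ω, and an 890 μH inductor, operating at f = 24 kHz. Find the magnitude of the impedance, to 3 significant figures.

ω = 2πf = 150800 rad/s
X_L = ωL = 134 Ω
X_C = 1/(ωC) = 176 Ω
Net reactance X = X_L − X_C = -41.7 Ω
Z = 26.0 − j41.7 Ω
|Z| = √(26.0² + 41.7²) = 49.1 Ω

49.1 Ω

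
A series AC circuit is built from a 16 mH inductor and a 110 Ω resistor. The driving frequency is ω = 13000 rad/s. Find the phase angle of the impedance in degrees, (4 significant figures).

X_L = ωL = 208.0 Ω
Z = 110.0 + j208.0 Ω
|Z| = √(110.0² + 208.0²) = 235.3 Ω
∠Z = arctan(208.0/110.0) = 62.13°

62.13°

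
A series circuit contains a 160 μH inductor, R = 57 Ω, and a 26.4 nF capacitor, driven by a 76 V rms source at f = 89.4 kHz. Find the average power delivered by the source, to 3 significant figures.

ω = 2πf = 561700 rad/s
X_L = ωL = 89.9 Ω
X_C = 1/(ωC) = 67.4 Ω
Net reactance X = X_L − X_C = 22.4 Ω
Z = 57.0 + j22.4 Ω
|Z| = √(57.0² + 22.4²) = 61.3 Ω
∠Z = arctan(22.4/57.0) = 21.5°
I = V/|Z| = 1.24 A
P = VI cos φ = 76 × 1.24 × cos(21.5°) = 87.7 W

87.7 W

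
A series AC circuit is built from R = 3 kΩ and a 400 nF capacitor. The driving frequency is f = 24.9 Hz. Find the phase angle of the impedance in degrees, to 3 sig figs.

ω = 2πf = 156.5 rad/s
X_C = 1/(ωC) = 16000 Ω
Z = 3000 − j16000 Ω
|Z| = √(3000² + 16000²) = 16300 Ω
∠Z = arctan(-16000/3000) = -79.4°

-79.4°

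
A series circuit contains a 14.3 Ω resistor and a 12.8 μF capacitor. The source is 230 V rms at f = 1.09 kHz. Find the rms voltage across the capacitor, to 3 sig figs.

143 V

ω = 2πf = 6849 rad/s
X_C = 1/(ωC) = 11.4 Ω
Z = 14.3 − j11.4 Ω
|Z| = √(14.3² + 11.4²) = 18.3 Ω
I = V/|Z| = 12.6 A
V_C = I·|Z_C| = 12.6 × 11.4 = 143 V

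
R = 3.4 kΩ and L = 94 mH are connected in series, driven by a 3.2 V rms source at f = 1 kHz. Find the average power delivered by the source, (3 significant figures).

2.92 mW

ω = 2πf = 6283 rad/s
X_L = ωL = 591 Ω
Z = 3400 + j591 Ω
|Z| = √(3400² + 591²) = 3450 Ω
∠Z = arctan(591/3400) = 9.85°
I = V/|Z| = 927 μA
P = VI cos φ = 3.2 × 0.000927 × cos(9.85°) = 2.92 mW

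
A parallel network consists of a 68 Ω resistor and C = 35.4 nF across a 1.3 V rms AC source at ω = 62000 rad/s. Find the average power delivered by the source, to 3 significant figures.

X_C = 1/(ωC) = 456 Ω
Parallel: admittances add. Y = 1/R + jωC
Y = (0.0147 + j0.00219) S
|Y| = 0.0149 S → |Z| = 1/|Y| = 67.3 Ω, ∠Z = −∠Y = -8.49°
I = V/|Z| = 19.3 mA
P = VI cos φ = 1.3 × 0.0193 × cos(-8.49°) = 24.9 mW

24.9 mW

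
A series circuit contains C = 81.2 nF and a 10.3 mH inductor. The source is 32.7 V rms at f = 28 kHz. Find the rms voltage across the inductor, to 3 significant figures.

ω = 2πf = 175900 rad/s
X_L = ωL = 1810 Ω
X_C = 1/(ωC) = 70.0 Ω
Net reactance X = X_L − X_C = 1740 Ω
Z = j1740 Ω
|Z| = √(0² + 1740²) = 1740 Ω
I = V/|Z| = 18.8 mA
V_L = I·|Z_L| = 0.0188 × 1810 = 34.0 V

34.0 V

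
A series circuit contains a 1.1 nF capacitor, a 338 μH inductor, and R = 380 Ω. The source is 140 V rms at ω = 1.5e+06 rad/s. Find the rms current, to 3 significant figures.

357 mA

X_L = ωL = 507 Ω
X_C = 1/(ωC) = 606 Ω
Net reactance X = X_L − X_C = -99.1 Ω
Z = 380 − j99.1 Ω
|Z| = √(380² + 99.1²) = 393 Ω
I = V/|Z| = 140/393 = 357 mA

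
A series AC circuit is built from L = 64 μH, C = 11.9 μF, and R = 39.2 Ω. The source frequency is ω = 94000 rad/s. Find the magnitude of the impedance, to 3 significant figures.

39.5 Ω

X_L = ωL = 6.02 Ω
X_C = 1/(ωC) = 0.894 Ω
Net reactance X = X_L − X_C = 5.12 Ω
Z = 39.2 + j5.12 Ω
|Z| = √(39.2² + 5.12²) = 39.5 Ω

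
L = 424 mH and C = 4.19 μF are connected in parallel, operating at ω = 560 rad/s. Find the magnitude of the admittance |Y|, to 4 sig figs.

X_L = ωL = 237.4 Ω
X_C = 1/(ωC) = 426.2 Ω
Parallel: admittances add. Y = 1/(jωL) + jωC
Y = (0 − j0.001865) S
|Y| = 0.001865 S → |Z| = 1/|Y| = 536.1 Ω, ∠Z = −∠Y = 90.00°

1.865 mS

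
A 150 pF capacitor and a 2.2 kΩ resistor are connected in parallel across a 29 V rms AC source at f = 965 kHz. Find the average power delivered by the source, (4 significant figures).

382.3 mW

ω = 2πf = 6.063e+06 rad/s
X_C = 1/(ωC) = 1100 Ω
Parallel: admittances add. Y = 1/R + jωC
Y = (0.0004545 + j0.0009095) S
|Y| = 0.001017 S → |Z| = 1/|Y| = 983.5 Ω, ∠Z = −∠Y = -63.45°
I = V/|Z| = 29.49 mA
P = VI cos φ = 29 × 0.02949 × cos(-63.45°) = 382.3 mW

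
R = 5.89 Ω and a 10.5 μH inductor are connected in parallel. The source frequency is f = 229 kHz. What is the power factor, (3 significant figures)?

0.932

ω = 2πf = 1.439e+06 rad/s
X_L = ωL = 15.1 Ω
Parallel: admittances add. Y = 1/R + 1/(jωL)
Y = (0.170 − j0.0662) S
|Y| = 0.182 S → |Z| = 1/|Y| = 5.49 Ω, ∠Z = −∠Y = 21.3°
cos φ = cos(21.3°) = 0.932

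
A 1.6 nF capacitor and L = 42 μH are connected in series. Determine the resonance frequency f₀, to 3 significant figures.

ω₀ = 1/√(LC) = 1/√(4.2e-05 × 1.6e-09) = 3.858e+06 rad/s
f₀ = ω₀/(2π) = 614 kHz

614 kHz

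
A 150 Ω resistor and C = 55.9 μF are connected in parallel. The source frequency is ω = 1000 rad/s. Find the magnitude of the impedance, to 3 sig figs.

17.8 Ω

X_C = 1/(ωC) = 17.9 Ω
Parallel: admittances add. Y = 1/R + jωC
Y = (0.00667 + j0.0559) S
|Y| = 0.0563 S → |Z| = 1/|Y| = 17.8 Ω, ∠Z = −∠Y = -83.2°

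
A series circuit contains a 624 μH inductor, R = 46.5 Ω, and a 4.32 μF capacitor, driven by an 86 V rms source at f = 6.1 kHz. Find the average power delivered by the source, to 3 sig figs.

139 W

ω = 2πf = 38330 rad/s
X_L = ωL = 23.9 Ω
X_C = 1/(ωC) = 6.04 Ω
Net reactance X = X_L − X_C = 17.9 Ω
Z = 46.5 + j17.9 Ω
|Z| = √(46.5² + 17.9²) = 49.8 Ω
∠Z = arctan(17.9/46.5) = 21.0°
I = V/|Z| = 1.73 A
P = VI cos φ = 86 × 1.73 × cos(21.0°) = 139 W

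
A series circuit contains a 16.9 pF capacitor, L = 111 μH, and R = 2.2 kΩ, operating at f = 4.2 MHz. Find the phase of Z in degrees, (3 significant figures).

ω = 2πf = 2.639e+07 rad/s
X_L = ωL = 2930 Ω
X_C = 1/(ωC) = 2240 Ω
Net reactance X = X_L − X_C = 687 Ω
Z = 2200 + j687 Ω
|Z| = √(2200² + 687²) = 2300 Ω
∠Z = arctan(687/2200) = 17.3°

17.3°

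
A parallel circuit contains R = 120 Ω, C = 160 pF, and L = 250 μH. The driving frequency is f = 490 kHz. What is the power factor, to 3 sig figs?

ω = 2πf = 3.079e+06 rad/s
X_L = ωL = 770 Ω
X_C = 1/(ωC) = 2030 Ω
Parallel: admittances add. Y = 1/R + 1/(jωL) + jωC
Y = (0.00833 − j0.000807) S
|Y| = 0.00837 S → |Z| = 1/|Y| = 119 Ω, ∠Z = −∠Y = 5.53°
cos φ = cos(5.53°) = 0.995

0.995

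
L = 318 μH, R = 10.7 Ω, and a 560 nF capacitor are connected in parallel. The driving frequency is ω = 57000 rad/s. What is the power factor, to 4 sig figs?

X_L = ωL = 18.13 Ω
X_C = 1/(ωC) = 31.33 Ω
Parallel: admittances add. Y = 1/R + 1/(jωL) + jωC
Y = (0.09346 − j0.02325) S
|Y| = 0.09631 S → |Z| = 1/|Y| = 10.38 Ω, ∠Z = −∠Y = 13.97°
cos φ = cos(13.97°) = 0.9704

0.9704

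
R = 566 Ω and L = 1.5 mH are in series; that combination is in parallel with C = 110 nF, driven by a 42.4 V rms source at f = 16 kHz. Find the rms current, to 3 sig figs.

456 mA

ω = 2πf = 100500 rad/s
X_L = ωL = 151 Ω
X_C = 1/(ωC) = 90.4 Ω
Branch 1 (R+jX_L): Z₁ = 566 + j151 Ω, |Z₁| = 586 Ω
Branch 2 (−jX_C): Z₂ = −j90.4 Ω
Parallel: Z = Z₁Z₂/(Z₁+Z₂), |Z| = 93.1 Ω, ∠Z = -81.2°
I = V/|Z| = 42.4/93.1 = 456 mA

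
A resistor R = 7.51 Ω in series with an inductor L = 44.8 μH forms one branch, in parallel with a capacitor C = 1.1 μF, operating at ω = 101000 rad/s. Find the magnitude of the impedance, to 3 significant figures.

9.03 Ω

X_L = ωL = 4.52 Ω
X_C = 1/(ωC) = 9.00 Ω
Branch 1 (R+jX_L): Z₁ = 7.51 + j4.52 Ω, |Z₁| = 8.77 Ω
Branch 2 (−jX_C): Z₂ = −j9.00 Ω
Parallel: Z = Z₁Z₂/(Z₁+Z₂), |Z| = 9.03 Ω, ∠Z = -28.1°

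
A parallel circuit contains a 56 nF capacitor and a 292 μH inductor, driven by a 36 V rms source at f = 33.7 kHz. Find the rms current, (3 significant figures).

ω = 2πf = 211700 rad/s
X_L = ωL = 61.8 Ω
X_C = 1/(ωC) = 84.3 Ω
Parallel: admittances add. Y = 1/(jωL) + jωC
Y = (0 − j0.00432) S
|Y| = 0.00432 S → |Z| = 1/|Y| = 232 Ω, ∠Z = −∠Y = 90.0°
I = V/|Z| = 36/232 = 155 mA

155 mA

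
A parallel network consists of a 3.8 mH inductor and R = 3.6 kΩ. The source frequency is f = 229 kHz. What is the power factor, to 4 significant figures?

ω = 2πf = 1.439e+06 rad/s
X_L = ωL = 5468 Ω
Parallel: admittances add. Y = 1/R + 1/(jωL)
Y = (0.0002778 − j0.0001829) S
|Y| = 0.0003326 S → |Z| = 1/|Y| = 3007 Ω, ∠Z = −∠Y = 33.36°
cos φ = cos(33.36°) = 0.8352

0.8352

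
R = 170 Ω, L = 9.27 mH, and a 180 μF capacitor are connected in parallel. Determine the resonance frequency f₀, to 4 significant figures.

123.2 Hz

ω₀ = 1/√(LC) = 1/√(0.00927 × 0.00018) = 774.1 rad/s
f₀ = ω₀/(2π) = 123.2 Hz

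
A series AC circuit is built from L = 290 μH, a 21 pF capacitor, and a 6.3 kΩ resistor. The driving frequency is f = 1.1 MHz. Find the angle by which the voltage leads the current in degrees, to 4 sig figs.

ω = 2πf = 6.912e+06 rad/s
X_L = ωL = 2004 Ω
X_C = 1/(ωC) = 6890 Ω
Net reactance X = X_L − X_C = -4885 Ω
Z = 6300 − j4885 Ω
|Z| = √(6300² + 4885²) = 7972 Ω
∠Z = arctan(-4885/6300) = -37.79°

-37.79°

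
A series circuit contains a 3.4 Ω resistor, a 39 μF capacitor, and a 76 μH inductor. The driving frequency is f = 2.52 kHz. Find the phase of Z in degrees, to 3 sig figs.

ω = 2πf = 15830 rad/s
X_L = ωL = 1.20 Ω
X_C = 1/(ωC) = 1.62 Ω
Net reactance X = X_L − X_C = -0.416 Ω
Z = 3.40 − j0.416 Ω
|Z| = √(3.40² + 0.416²) = 3.43 Ω
∠Z = arctan(-0.416/3.40) = -6.98°

-6.98°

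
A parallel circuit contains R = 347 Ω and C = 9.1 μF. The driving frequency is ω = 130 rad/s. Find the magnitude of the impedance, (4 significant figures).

X_C = 1/(ωC) = 845.3 Ω
Parallel: admittances add. Y = 1/R + jωC
Y = (0.002882 + j0.001183) S
|Y| = 0.003115 S → |Z| = 1/|Y| = 321.0 Ω, ∠Z = −∠Y = -22.32°

321.0 Ω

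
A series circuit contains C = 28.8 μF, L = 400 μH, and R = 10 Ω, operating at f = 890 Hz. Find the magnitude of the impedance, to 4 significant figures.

ω = 2πf = 5592 rad/s
X_L = ωL = 2.237 Ω
X_C = 1/(ωC) = 6.209 Ω
Net reactance X = X_L − X_C = -3.972 Ω
Z = 10.00 − j3.972 Ω
|Z| = √(10.00² + 3.972²) = 10.76 Ω

10.76 Ω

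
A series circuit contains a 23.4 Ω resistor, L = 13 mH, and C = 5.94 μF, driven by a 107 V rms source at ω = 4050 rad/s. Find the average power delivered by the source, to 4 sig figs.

399.6 W

X_L = ωL = 52.65 Ω
X_C = 1/(ωC) = 41.57 Ω
Net reactance X = X_L − X_C = 11.08 Ω
Z = 23.40 + j11.08 Ω
|Z| = √(23.40² + 11.08²) = 25.89 Ω
∠Z = arctan(11.08/23.40) = 25.34°
I = V/|Z| = 4.133 A
P = VI cos φ = 107 × 4.133 × cos(25.34°) = 399.6 W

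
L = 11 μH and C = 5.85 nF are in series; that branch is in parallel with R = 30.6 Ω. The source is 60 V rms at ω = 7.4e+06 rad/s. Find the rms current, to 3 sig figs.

X_L = ωL = 81.4 Ω
X_C = 1/(ωC) = 23.1 Ω
Branch 1: Z₁ = R = 30.6 Ω
Branch 2 (series LC): Z₂ = j(X_L − X_C) = j58.3 Ω
Parallel: Z = Z₁Z₂/(Z₁+Z₂), |Z| = 27.1 Ω, ∠Z = 27.7°
I = V/|Z| = 60/27.1 = 2.21 A

2.21 A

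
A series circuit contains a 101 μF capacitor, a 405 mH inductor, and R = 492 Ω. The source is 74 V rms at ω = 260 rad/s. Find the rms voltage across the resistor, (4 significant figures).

73.32 V

X_L = ωL = 105.3 Ω
X_C = 1/(ωC) = 38.08 Ω
Net reactance X = X_L − X_C = 67.22 Ω
Z = 492.0 + j67.22 Ω
|Z| = √(492.0² + 67.22²) = 496.6 Ω
I = V/|Z| = 149.0 mA
V_R = I·|Z_R| = 0.1490 × 492.0 = 73.32 V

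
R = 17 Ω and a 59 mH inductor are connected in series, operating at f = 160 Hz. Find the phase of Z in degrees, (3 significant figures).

74.0°

ω = 2πf = 1005 rad/s
X_L = ωL = 59.3 Ω
Z = 17.0 + j59.3 Ω
|Z| = √(17.0² + 59.3²) = 61.7 Ω
∠Z = arctan(59.3/17.0) = 74.0°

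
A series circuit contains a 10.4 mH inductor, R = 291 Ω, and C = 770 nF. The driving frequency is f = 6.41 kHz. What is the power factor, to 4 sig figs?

ω = 2πf = 40280 rad/s
X_L = ωL = 418.9 Ω
X_C = 1/(ωC) = 32.25 Ω
Net reactance X = X_L − X_C = 386.6 Ω
Z = 291.0 + j386.6 Ω
|Z| = √(291.0² + 386.6²) = 483.9 Ω
∠Z = arctan(386.6/291.0) = 53.03°
cos φ = cos(53.03°) = 0.6014

0.6014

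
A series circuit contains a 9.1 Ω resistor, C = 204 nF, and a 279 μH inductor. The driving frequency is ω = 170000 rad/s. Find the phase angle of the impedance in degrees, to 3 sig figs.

63.9°

X_L = ωL = 47.4 Ω
X_C = 1/(ωC) = 28.8 Ω
Net reactance X = X_L − X_C = 18.6 Ω
Z = 9.10 + j18.6 Ω
|Z| = √(9.10² + 18.6²) = 20.7 Ω
∠Z = arctan(18.6/9.10) = 63.9°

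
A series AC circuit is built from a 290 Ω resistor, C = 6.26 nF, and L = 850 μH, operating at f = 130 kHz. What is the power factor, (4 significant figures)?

ω = 2πf = 816800 rad/s
X_L = ωL = 694.3 Ω
X_C = 1/(ωC) = 195.6 Ω
Net reactance X = X_L − X_C = 498.7 Ω
Z = 290.0 + j498.7 Ω
|Z| = √(290.0² + 498.7²) = 576.9 Ω
∠Z = arctan(498.7/290.0) = 59.82°
cos φ = cos(59.82°) = 0.5027

0.5027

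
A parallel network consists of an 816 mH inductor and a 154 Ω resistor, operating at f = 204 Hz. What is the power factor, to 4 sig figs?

0.9893

ω = 2πf = 1282 rad/s
X_L = ωL = 1046 Ω
Parallel: admittances add. Y = 1/R + 1/(jωL)
Y = (0.006494 − j0.0009561) S
|Y| = 0.006564 S → |Z| = 1/|Y| = 152.4 Ω, ∠Z = −∠Y = 8.376°
cos φ = cos(8.376°) = 0.9893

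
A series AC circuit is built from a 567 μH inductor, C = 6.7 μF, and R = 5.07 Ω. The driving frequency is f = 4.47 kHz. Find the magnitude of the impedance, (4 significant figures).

11.76 Ω

ω = 2πf = 28090 rad/s
X_L = ωL = 15.92 Ω
X_C = 1/(ωC) = 5.314 Ω
Net reactance X = X_L − X_C = 10.61 Ω
Z = 5.070 + j10.61 Ω
|Z| = √(5.070² + 10.61²) = 11.76 Ω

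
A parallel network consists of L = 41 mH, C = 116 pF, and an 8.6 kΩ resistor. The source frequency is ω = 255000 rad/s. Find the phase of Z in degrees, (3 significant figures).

29.6°

X_L = ωL = 10500 Ω
X_C = 1/(ωC) = 33800 Ω
Parallel: admittances add. Y = 1/R + 1/(jωL) + jωC
Y = (0.000116 − j6.61e-05) S
|Y| = 0.000134 S → |Z| = 1/|Y| = 7480 Ω, ∠Z = −∠Y = 29.6°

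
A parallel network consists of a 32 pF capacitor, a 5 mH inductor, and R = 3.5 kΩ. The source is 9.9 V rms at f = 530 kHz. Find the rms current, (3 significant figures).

2.87 mA

ω = 2πf = 3.33e+06 rad/s
X_L = ωL = 16700 Ω
X_C = 1/(ωC) = 9380 Ω
Parallel: admittances add. Y = 1/R + 1/(jωL) + jωC
Y = (0.000286 + j4.65e-05) S
|Y| = 0.000289 S → |Z| = 1/|Y| = 3450 Ω, ∠Z = −∠Y = -9.24°
I = V/|Z| = 9.9/3450 = 2.87 mA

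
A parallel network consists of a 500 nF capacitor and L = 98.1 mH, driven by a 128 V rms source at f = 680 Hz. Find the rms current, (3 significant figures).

31.9 mA

ω = 2πf = 4273 rad/s
X_L = ωL = 419 Ω
X_C = 1/(ωC) = 468 Ω
Parallel: admittances add. Y = 1/(jωL) + jωC
Y = (0 − j0.000250) S
|Y| = 0.000250 S → |Z| = 1/|Y| = 4010 Ω, ∠Z = −∠Y = 90.0°
I = V/|Z| = 128/4010 = 31.9 mA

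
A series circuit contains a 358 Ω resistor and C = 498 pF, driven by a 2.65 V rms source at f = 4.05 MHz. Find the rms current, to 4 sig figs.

7.229 mA

ω = 2πf = 2.545e+07 rad/s
X_C = 1/(ωC) = 78.91 Ω
Z = 358.0 − j78.91 Ω
|Z| = √(358.0² + 78.91²) = 366.6 Ω
I = V/|Z| = 2.65/366.6 = 7.229 mA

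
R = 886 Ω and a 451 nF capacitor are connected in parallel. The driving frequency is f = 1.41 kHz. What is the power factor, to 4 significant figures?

0.2718

ω = 2πf = 8859 rad/s
X_C = 1/(ωC) = 250.3 Ω
Parallel: admittances add. Y = 1/R + jωC
Y = (0.001129 + j0.003996) S
|Y| = 0.004152 S → |Z| = 1/|Y| = 240.9 Ω, ∠Z = −∠Y = -74.23°
cos φ = cos(-74.23°) = 0.2718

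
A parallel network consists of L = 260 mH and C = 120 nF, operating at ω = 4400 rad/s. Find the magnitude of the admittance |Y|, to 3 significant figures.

346 μS

X_L = ωL = 1140 Ω
X_C = 1/(ωC) = 1890 Ω
Parallel: admittances add. Y = 1/(jωL) + jωC
Y = (0 − j0.000346) S
|Y| = 0.000346 S → |Z| = 1/|Y| = 2890 Ω, ∠Z = −∠Y = 90.0°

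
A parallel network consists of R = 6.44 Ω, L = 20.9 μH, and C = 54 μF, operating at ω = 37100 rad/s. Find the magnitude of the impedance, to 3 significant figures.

X_L = ωL = 0.775 Ω
X_C = 1/(ωC) = 0.499 Ω
Parallel: admittances add. Y = 1/R + 1/(jωL) + jωC
Y = (0.155 + j0.714) S
|Y| = 0.730 S → |Z| = 1/|Y| = 1.37 Ω, ∠Z = −∠Y = -77.7°

1.37 Ω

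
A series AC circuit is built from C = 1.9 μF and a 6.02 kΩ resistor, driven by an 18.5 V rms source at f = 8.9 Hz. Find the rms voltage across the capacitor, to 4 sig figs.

15.58 V

ω = 2πf = 55.92 rad/s
X_C = 1/(ωC) = 9412 Ω
Z = 6020 − j9412 Ω
|Z| = √(6020² + 9412²) = 11170 Ω
I = V/|Z| = 1.656 mA
V_C = I·|Z_C| = 0.001656 × 9412 = 15.58 V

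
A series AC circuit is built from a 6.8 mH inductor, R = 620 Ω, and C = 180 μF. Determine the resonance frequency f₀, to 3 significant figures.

ω₀ = 1/√(LC) = 1/√(0.0068 × 0.00018) = 903.9 rad/s
f₀ = ω₀/(2π) = 144 Hz

144 Hz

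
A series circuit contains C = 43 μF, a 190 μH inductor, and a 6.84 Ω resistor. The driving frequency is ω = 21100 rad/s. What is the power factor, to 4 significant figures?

0.9203

X_L = ωL = 4.009 Ω
X_C = 1/(ωC) = 1.102 Ω
Net reactance X = X_L − X_C = 2.907 Ω
Z = 6.840 + j2.907 Ω
|Z| = √(6.840² + 2.907²) = 7.432 Ω
∠Z = arctan(2.907/6.840) = 23.02°
cos φ = cos(23.02°) = 0.9203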